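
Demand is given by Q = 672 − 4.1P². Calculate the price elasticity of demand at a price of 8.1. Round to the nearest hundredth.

At P = 8.1, Q = 402.999.
dQ/dP = −2·4.1·P = −66.42.
Point elasticity E = (dQ/dP)·(P/Q) = -66.42 × 8.1/402.999 ≈ -1.33.
|E| > 1, so demand is elastic at this price.

-1.33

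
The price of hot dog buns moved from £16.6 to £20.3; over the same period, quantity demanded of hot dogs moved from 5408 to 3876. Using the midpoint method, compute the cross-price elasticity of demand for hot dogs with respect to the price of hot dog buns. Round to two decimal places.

-1.65

%ΔQ_x = (3876 − 5408)/[(5408+3876)/2] = -1532/4642 ≈ -0.3300.
%ΔP_y = (20.3 − 16.6)/[(16.6+20.3)/2] ≈ 0.2005.
E_xy = -0.3300/0.2005 ≈ -1.65.
E_xy < 0, so hot dogs and hot dog buns are complements.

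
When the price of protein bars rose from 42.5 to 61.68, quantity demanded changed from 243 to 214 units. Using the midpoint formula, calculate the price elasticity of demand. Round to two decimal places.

%ΔQ = (214 − 243)/[(243 + 214)/2] = -29/228.5 ≈ -0.1269.
%Δp = (61.68 − 42.5)/[(42.5 + 61.68)/2] = 19.18/52.09 ≈ 0.3682.
Arc elasticity E = %ΔQ/%Δp ≈ -0.1269/0.3682 ≈ -0.34.
|E| < 1: demand is inelastic over this range.

-0.34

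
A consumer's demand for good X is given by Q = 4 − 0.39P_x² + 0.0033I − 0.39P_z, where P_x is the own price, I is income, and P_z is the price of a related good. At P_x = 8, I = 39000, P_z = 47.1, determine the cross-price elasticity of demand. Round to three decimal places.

-0.206

Evaluating quantity at (P_x, I, P_z) gives Q = 4 − 0.39(8)² + 0.0033(39000) − 0.39(47.1) = 4 − 24.96 + 128.7 − 18.369 = 89.371.
∂Q/∂P_z = −0.39, so E_xy = -0.39·(47.1/89.371) ≈ -0.206.
E_xy < 0: the goods are complements.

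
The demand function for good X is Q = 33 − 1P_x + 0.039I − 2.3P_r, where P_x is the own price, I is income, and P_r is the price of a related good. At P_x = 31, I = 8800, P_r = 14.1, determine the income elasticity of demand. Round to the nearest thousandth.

First evaluate Q: 33 − 1(31) + 0.039(8800) − 2.3(14.1) = 33 − 31 + 343.2 − 32.43 = 312.77.
∂Q/∂I = +0.039, so E_I = 0.039·(8800/312.77) ≈ 1.097.
E_I > 1: normal good (luxury).

1.097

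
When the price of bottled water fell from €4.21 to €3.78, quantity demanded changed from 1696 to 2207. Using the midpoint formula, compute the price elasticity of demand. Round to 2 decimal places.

-2.43

%ΔQ = (2207 − 1696)/[(1696 + 2207)/2] = 511/1951.5 ≈ 0.2618.
%ΔP = (3.78 − 4.21)/[(4.21 + 3.78)/2] = -0.43/3.995 ≈ -0.1076.
Arc elasticity E = %ΔQ/%ΔP ≈ 0.2618/-0.1076 ≈ -2.43.
|E| > 1: demand is elastic over this range.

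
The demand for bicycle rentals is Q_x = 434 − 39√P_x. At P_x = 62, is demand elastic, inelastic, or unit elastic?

elastic

At P_x = 62, Q_x = 126.9137.
dQ_x/dP_x = −39/(2√P_x) = −39/(2·7.874).
Point elasticity E = (dQ_x/dP_x)·(P_x/Q_x) = -2.4765 × 62/126.9137 ≈ -1.210.
|E| ≈ 1.210 > 1, so demand is elastic.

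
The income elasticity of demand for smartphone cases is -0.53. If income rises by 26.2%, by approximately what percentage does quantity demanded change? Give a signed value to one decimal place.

-13.9

%ΔQ ≈ E × %ΔI = (-0.53) × (26.2%) ≈ -13.9%.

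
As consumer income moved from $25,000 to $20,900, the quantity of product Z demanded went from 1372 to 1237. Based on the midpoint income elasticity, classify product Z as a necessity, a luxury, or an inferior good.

%ΔQ = (1237 − 1372)/[(1372+1237)/2] = -135/1304.5 ≈ -0.1035.
%ΔI = (20,900 − 25,000)/[(25,000+20,900)/2] = -4100/22950 ≈ -0.1786.
E_I = %ΔQ/%ΔI ≈ 0.579.
E_I ∈ (0,1): normal good (necessity).

necessity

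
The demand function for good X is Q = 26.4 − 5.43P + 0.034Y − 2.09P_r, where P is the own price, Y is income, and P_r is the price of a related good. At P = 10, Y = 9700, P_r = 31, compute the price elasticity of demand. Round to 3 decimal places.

First evaluate Q: 26.4 − 5.43(10) + 0.034(9700) − 2.09(31) = 26.4 − 54.3 + 329.8 − 64.79 = 237.11.
∂Q/∂P = −5.43, so E_p = (−5.43)·(10/237.11) ≈ -0.229.
|E_p| < 1: demand is inelastic.

-0.229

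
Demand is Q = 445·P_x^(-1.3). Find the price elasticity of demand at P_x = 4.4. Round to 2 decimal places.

-1.30

For a Cobb–Douglas (constant-elasticity) form Q = A·P_x^α·…, the elasticity with respect to P_x equals the exponent α at every point.
Here the exponent on P_x is -1.3, so the price elasticity of demand is -1.30.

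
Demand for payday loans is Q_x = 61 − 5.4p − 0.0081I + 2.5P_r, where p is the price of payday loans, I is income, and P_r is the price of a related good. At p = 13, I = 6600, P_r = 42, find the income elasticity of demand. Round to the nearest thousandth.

-1.263

Substituting, Q_x = 61 − 5.4(13) − 0.0081(6600) + 2.5(42) = 61 − 70.2 − 53.46 + 105 = 42.34.
∂Q_x/∂I = −0.0081, so E_I = -0.0081·(6600/42.34) ≈ -1.263.
E_I < 0: inferior good.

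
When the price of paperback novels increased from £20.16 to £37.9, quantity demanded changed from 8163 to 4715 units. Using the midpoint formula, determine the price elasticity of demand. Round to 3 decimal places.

-0.876

%ΔQ = (4715 − 8163)/[(8163 + 4715)/2] = -3448/6439 ≈ -0.5355.
%ΔP = (37.9 − 20.16)/[(20.16 + 37.9)/2] = 17.74/29.03 ≈ 0.6111.
Arc elasticity E = %ΔQ/%ΔP ≈ -0.5355/0.6111 ≈ -0.876.
|E| < 1: demand is inelastic over this range.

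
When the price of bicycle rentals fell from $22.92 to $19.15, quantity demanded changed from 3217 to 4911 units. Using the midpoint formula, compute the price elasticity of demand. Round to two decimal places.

-2.33

%Δq = (4911 − 3217)/[(3217 + 4911)/2] = 1694/4064 ≈ 0.4168.
%Δp = (19.15 − 22.92)/[(22.92 + 19.15)/2] = -3.77/21.035 ≈ -0.1792.
Arc elasticity E = %Δq/%Δp ≈ 0.4168/-0.1792 ≈ -2.33.
|E| > 1: demand is elastic over this range.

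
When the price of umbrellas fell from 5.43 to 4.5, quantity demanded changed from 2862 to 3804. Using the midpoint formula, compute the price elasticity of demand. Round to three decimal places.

%ΔQ = (3804 − 2862)/[(2862 + 3804)/2] = 942/3333 ≈ 0.2826.
%ΔP = (4.5 − 5.43)/[(5.43 + 4.5)/2] = -0.93/4.965 ≈ -0.1873.
Arc elasticity E = %ΔQ/%ΔP ≈ 0.2826/-0.1873 ≈ -1.509.
|E| > 1: demand is elastic over this range.

-1.509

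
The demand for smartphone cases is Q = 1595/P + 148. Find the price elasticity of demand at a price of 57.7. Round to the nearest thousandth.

At P = 57.7, Q = 175.643.
dQ/dP = −1595/P² = −0.4791.
Point elasticity E = (dQ/dP)·(P/Q) = -0.4791 × 57.7/175.643 ≈ -0.157.
|E| < 1, so demand is inelastic at this price.

-0.157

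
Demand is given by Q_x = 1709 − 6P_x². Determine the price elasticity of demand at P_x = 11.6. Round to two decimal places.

At P_x = 11.6, Q_x = 901.64.
dQ_x/dP_x = −2·6·P_x = −139.2.
Point elasticity E = (dQ_x/dP_x)·(P_x/Q_x) = -139.2 × 11.6/901.64 ≈ -1.79.
|E| > 1, so demand is elastic at this price.

-1.79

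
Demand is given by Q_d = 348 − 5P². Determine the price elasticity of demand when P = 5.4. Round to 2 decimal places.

-1.44

At P = 5.4, Q_d = 202.2.
dQ_d/dP = −2·5·P = −54.
Point elasticity E = (dQ_d/dP)·(P/Q_d) = -54 × 5.4/202.2 ≈ -1.44.
|E| > 1, so demand is elastic at this price.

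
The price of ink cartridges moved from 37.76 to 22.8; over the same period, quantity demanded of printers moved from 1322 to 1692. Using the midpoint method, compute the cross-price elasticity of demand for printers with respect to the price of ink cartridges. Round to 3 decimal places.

%ΔQ_x = (1692 − 1322)/[(1322+1692)/2] = 370/1507 ≈ 0.2455.
%ΔP_y = (22.8 − 37.76)/[(37.76+22.8)/2] ≈ -0.4941.
E_xy = 0.2455/-0.4941 ≈ -0.497.
E_xy < 0, so printers and ink cartridges are complements.

-0.497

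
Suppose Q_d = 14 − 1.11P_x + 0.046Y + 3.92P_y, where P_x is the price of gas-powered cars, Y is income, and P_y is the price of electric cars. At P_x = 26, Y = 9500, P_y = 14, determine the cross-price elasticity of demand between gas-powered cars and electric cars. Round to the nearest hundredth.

Substituting, Q_d = 14 − 1.11(26) + 0.046(9500) + 3.92(14) = 14 − 28.86 + 437 + 54.88 = 477.02.
∂Q_d/∂P_y = +3.92, so E_xy = 3.92·(14/477.02) ≈ 0.12.
E_xy > 0: the goods are substitutes.

0.12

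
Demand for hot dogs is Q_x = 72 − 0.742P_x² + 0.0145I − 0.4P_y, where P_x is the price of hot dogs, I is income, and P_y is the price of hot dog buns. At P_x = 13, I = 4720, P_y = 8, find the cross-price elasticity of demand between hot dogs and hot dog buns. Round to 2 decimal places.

At the given point, Q_x = 72 − 0.742(13)² + 0.0145(4720) − 0.4(8) = 72 − 125.398 + 68.44 − 3.2 = 11.842.
∂Q_x/∂P_y = −0.4, so E_xy = -0.4·(8/11.842) ≈ -0.27.
E_xy < 0: the goods are complements.

-0.27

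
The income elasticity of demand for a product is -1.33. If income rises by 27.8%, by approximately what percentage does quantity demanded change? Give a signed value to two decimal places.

%ΔQ ≈ E × %ΔI = (-1.33) × (27.8%) ≈ -36.97%.

-36.97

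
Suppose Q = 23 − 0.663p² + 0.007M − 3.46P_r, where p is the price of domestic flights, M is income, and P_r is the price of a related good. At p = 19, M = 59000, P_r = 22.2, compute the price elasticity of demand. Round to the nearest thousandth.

At the given point, Q = 23 − 0.663(19)² + 0.007(59000) − 3.46(22.2) = 23 − 239.343 + 413 − 76.812 = 119.845.
∂Q/∂p = −2·0.663·p = -25.194, so E_p = -25.194·(19/119.845) ≈ -3.994.
|E_p| > 1: demand is elastic.

-3.994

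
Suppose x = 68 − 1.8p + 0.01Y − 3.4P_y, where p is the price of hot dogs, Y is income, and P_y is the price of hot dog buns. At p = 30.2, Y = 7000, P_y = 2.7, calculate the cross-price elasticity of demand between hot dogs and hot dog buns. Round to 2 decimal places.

-0.12

At the given point, x = 68 − 1.8(30.2) + 0.01(7000) − 3.4(2.7) = 68 − 54.36 + 70 − 9.18 = 74.46.
∂x/∂P_y = −3.4, so E_xy = -3.4·(2.7/74.46) ≈ -0.12.
E_xy < 0: the goods are complements.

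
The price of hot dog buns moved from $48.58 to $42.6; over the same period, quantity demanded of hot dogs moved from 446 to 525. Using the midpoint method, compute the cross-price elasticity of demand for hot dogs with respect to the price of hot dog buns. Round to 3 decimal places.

-1.241

%ΔQ_x = (525 − 446)/[(446+525)/2] = 79/485.5 ≈ 0.1627.
%ΔP_y = (42.6 − 48.58)/[(48.58+42.6)/2] ≈ -0.1312.
E_xy = 0.1627/-0.1312 ≈ -1.241.
E_xy < 0, so hot dogs and hot dog buns are complements.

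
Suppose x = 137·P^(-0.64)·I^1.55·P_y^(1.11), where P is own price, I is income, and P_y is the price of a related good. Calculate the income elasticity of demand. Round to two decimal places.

For a Cobb–Douglas (constant-elasticity) form x = A·I^α·…, the elasticity with respect to I equals the exponent α at every point.
Here the exponent on I is 1.55, so the income elasticity of demand is 1.55.

1.55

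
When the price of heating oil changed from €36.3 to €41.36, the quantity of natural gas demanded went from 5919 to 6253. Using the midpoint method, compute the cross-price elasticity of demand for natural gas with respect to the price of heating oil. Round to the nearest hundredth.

%ΔQ_x = (6253 − 5919)/[(5919+6253)/2] = 334/6086 ≈ 0.0549.
%ΔP_y = (41.36 − 36.3)/[(36.3+41.36)/2] ≈ 0.1303.
E_xy = 0.0549/0.1303 ≈ 0.42.
E_xy > 0, so natural gas and heating oil are substitutes.

0.42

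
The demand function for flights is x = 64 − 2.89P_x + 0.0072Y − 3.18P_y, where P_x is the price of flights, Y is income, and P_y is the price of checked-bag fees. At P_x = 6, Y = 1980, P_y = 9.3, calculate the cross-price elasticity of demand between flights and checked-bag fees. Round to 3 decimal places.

-0.944

Substituting, x = 64 − 2.89(6) + 0.0072(1980) − 3.18(9.3) = 64 − 17.34 + 14.256 − 29.574 = 31.342.
∂x/∂P_y = −3.18, so E_xy = -3.18·(9.3/31.342) ≈ -0.944.
E_xy < 0: the goods are complements.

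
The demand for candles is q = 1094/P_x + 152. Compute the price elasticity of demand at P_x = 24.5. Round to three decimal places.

-0.227

At P_x = 24.5, q = 196.6531.
dq/dP_x = −1094/P_x² = −1.8226.
Point elasticity E = (dq/dP_x)·(P_x/q) = -1.8226 × 24.5/196.6531 ≈ -0.227.
|E| < 1, so demand is inelastic at this price.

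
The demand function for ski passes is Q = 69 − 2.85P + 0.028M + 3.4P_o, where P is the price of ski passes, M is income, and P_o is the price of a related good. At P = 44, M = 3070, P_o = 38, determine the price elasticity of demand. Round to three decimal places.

-0.790

First evaluate Q: 69 − 2.85(44) + 0.028(3070) + 3.4(38) = 69 − 125.4 + 85.96 + 129.2 = 158.76.
∂Q/∂P = −2.85, so E_p = (−2.85)·(44/158.76) ≈ -0.790.
|E_p| < 1: demand is inelastic.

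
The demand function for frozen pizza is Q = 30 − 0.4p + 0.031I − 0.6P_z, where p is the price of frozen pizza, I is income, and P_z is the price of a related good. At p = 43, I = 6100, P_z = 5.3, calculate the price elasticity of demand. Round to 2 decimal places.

Substituting, Q = 30 − 0.4(43) + 0.031(6100) − 0.6(5.3) = 30 − 17.2 + 189.1 − 3.18 = 198.72.
∂Q/∂p = −0.4, so E_p = (−0.4)·(43/198.72) ≈ -0.09.
|E_p| < 1: demand is inelastic.

-0.09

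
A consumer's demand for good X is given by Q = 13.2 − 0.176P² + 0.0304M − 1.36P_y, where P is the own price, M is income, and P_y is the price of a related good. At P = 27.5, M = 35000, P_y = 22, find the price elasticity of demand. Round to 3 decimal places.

First evaluate Q: 13.2 − 0.176(27.5)² + 0.0304(35000) − 1.36(22) = 13.2 − 133.1 + 1064 − 29.92 = 914.18.
∂Q/∂P = −2·0.176·P = -9.68, so E_p = -9.68·(27.5/914.18) ≈ -0.291.
|E_p| < 1: demand is inelastic.

-0.291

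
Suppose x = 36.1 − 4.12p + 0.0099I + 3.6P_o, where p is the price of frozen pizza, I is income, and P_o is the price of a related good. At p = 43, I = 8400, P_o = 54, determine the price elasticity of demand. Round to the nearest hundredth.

Evaluating quantity at (p, I, P_o) gives x = 36.1 − 4.12(43) + 0.0099(8400) + 3.6(54) = 36.1 − 177.16 + 83.16 + 194.4 = 136.5.
∂x/∂p = −4.12, so E_p = (−4.12)·(43/136.5) ≈ -1.30.
|E_p| > 1: demand is elastic.

-1.30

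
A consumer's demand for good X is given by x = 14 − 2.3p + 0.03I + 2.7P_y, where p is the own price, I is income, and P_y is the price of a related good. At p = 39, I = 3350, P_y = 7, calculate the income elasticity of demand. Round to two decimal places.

2.30

x = 14 − 2.3(39) + 0.03(3350) + 2.7(7) = 14 − 89.7 + 100.5 + 18.9 = 43.7.
∂x/∂I = +0.03, so E_I = 0.03·(3350/43.7) ≈ 2.30.
E_I > 1: normal good (luxury).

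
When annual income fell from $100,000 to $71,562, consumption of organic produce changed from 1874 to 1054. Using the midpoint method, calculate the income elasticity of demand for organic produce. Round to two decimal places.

%ΔQ = (1054 − 1874)/[(1874+1054)/2] = -820/1464 ≈ -0.5601.
%ΔY = (71,562 − 100,000)/[(100,000+71,562)/2] = -28438/85781 ≈ -0.3315.
E_I = %ΔQ/%ΔY ≈ 1.69.
E_I > 1: normal good (luxury).

1.69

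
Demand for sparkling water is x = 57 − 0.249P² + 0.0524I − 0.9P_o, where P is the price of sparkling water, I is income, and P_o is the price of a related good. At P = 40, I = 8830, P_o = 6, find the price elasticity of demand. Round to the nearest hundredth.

First evaluate x: 57 − 0.249(40)² + 0.0524(8830) − 0.9(6) = 57 − 398.4 + 462.692 − 5.4 = 115.892.
∂x/∂P = −2·0.249·P = -19.92, so E_p = -19.92·(40/115.892) ≈ -6.88.
|E_p| > 1: demand is elastic.

-6.88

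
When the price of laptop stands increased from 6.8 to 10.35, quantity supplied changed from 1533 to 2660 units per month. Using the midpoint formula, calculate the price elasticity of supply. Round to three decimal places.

1.298

%Δq = (2660 − 1533)/[(1533 + 2660)/2] = 1127/2096.5 ≈ 0.5376.
%ΔP = (10.35 − 6.8)/[(6.8 + 10.35)/2] = 3.55/8.575 ≈ 0.4140.
Arc elasticity E = %Δq/%ΔP ≈ 0.5376/0.4140 ≈ 1.298.
|E| > 1: supply is elastic over this range.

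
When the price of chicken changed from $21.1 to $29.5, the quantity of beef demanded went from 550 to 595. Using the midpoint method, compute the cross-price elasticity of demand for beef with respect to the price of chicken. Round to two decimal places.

%ΔQ_x = (595 − 550)/[(550+595)/2] = 45/572.5 ≈ 0.0786.
%ΔP_y = (29.5 − 21.1)/[(21.1+29.5)/2] ≈ 0.3320.
E_xy = 0.0786/0.3320 ≈ 0.24.
E_xy > 0, so beef and chicken are substitutes.

0.24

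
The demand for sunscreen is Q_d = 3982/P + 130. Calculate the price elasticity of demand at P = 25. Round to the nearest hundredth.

At P = 25, Q_d = 289.28.
dQ_d/dP = −3982/P² = −6.3712.
Point elasticity E = (dQ_d/dP)·(P/Q_d) = -6.3712 × 25/289.28 ≈ -0.55.
|E| < 1, so demand is inelastic at this price.

-0.55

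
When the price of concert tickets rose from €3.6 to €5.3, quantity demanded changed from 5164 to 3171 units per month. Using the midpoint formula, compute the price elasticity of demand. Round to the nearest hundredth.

-1.25

%Δq = (3171 − 5164)/[(5164 + 3171)/2] = -1993/4167.5 ≈ -0.4782.
%Δp = (5.3 − 3.6)/[(3.6 + 5.3)/2] = 1.7/4.45 ≈ 0.3820.
Arc elasticity E = %Δq/%Δp ≈ -0.4782/0.3820 ≈ -1.25.
|E| > 1: demand is elastic over this range.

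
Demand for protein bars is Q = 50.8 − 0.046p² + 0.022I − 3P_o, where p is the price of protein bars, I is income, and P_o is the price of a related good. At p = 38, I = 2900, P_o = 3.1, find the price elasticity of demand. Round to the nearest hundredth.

-3.42

Evaluating quantity at (p, I, P_o) gives Q = 50.8 − 0.046(38)² + 0.022(2900) − 3(3.1) = 50.8 − 66.424 + 63.8 − 9.3 = 38.876.
∂Q/∂p = −2·0.046·p = -3.496, so E_p = -3.496·(38/38.876) ≈ -3.42.
|E_p| > 1: demand is elastic.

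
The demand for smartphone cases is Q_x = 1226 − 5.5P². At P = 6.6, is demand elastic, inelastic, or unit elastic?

inelastic

At P = 6.6, Q_x = 986.42.
dQ_x/dP = −2·5.5·P = −72.6.
Point elasticity E = (dQ_x/dP)·(P/Q_x) = -72.6 × 6.6/986.42 ≈ -0.486.
|E| ≈ 0.486 < 1, so demand is inelastic.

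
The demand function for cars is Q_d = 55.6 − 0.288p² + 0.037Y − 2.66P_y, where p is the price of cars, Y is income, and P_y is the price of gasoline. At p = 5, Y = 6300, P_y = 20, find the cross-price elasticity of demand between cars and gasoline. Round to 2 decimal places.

Substituting, Q_d = 55.6 − 0.288(5)² + 0.037(6300) − 2.66(20) = 55.6 − 7.2 + 233.1 − 53.2 = 228.3.
∂Q_d/∂P_y = −2.66, so E_xy = -2.66·(20/228.3) ≈ -0.23.
E_xy < 0: the goods are complements.

-0.23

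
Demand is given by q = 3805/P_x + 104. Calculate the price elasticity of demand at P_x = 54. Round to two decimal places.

At P_x = 54, q = 174.463.
dq/dP_x = −3805/P_x² = −1.3049.
Point elasticity E = (dq/dP_x)·(P_x/q) = -1.3049 × 54/174.463 ≈ -0.40.
|E| < 1, so demand is inelastic at this price.

-0.40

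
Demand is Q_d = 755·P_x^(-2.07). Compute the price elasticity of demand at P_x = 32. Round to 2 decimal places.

For a Cobb–Douglas (constant-elasticity) form Q_d = A·P_x^α·…, the elasticity with respect to P_x equals the exponent α at every point.
Here the exponent on P_x is -2.07, so the price elasticity of demand is -2.07.

-2.07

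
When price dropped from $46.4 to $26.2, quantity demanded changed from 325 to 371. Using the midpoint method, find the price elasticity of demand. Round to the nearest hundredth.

-0.24

%Δq = (371 − 325)/[(325 + 371)/2] = 46/348 ≈ 0.1322.
%ΔP = (26.2 − 46.4)/[(46.4 + 26.2)/2] = -20.2/36.3 ≈ -0.5565.
Arc elasticity E = %Δq/%ΔP ≈ 0.1322/-0.5565 ≈ -0.24.
|E| < 1: demand is inelastic over this range.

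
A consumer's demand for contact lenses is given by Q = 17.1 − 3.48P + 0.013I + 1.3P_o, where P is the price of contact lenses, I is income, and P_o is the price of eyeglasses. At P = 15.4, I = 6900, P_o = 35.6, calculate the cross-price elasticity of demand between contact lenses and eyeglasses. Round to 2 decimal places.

Evaluating quantity at (P, I, P_o) gives Q = 17.1 − 3.48(15.4) + 0.013(6900) + 1.3(35.6) = 17.1 − 53.592 + 89.7 + 46.28 = 99.488.
∂Q/∂P_o = +1.3, so E_xy = 1.3·(35.6/99.488) ≈ 0.47.
E_xy > 0: the goods are substitutes.

0.47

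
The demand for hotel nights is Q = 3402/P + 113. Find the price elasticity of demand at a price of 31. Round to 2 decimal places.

At P = 31, Q = 222.7419.
dQ/dP = −3402/P² = −3.5401.
Point elasticity E = (dQ/dP)·(P/Q) = -3.5401 × 31/222.7419 ≈ -0.49.
|E| < 1, so demand is inelastic at this price.

-0.49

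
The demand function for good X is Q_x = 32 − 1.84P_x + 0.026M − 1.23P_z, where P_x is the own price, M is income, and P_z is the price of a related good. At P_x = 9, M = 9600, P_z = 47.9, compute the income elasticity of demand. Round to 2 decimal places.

1.21

Substituting, Q_x = 32 − 1.84(9) + 0.026(9600) − 1.23(47.9) = 32 − 16.56 + 249.6 − 58.917 = 206.123.
∂Q_x/∂M = +0.026, so E_I = 0.026·(9600/206.123) ≈ 1.21.
E_I > 1: normal good (luxury).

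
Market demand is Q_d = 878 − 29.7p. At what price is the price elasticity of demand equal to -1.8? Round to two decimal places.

Set −bp/(a − bp) = −1.8 ⇒ bp = 1.8(a − bp) ⇒ bp(1+1.8) = 1.8·a.
p = 1.8·878/(29.7·2.8) ≈ 19.00.

19.00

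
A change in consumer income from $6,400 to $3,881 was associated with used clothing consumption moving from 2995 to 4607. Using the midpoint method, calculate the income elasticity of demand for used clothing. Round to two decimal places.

-0.87

%ΔQ = (4607 − 2995)/[(2995+4607)/2] = 1612/3801 ≈ 0.4241.
%ΔI = (3,881 − 6,400)/[(6,400+3,881)/2] = -2519/5140.5 ≈ -0.4900.
E_I = %ΔQ/%ΔI ≈ -0.87.
E_I < 0: inferior good.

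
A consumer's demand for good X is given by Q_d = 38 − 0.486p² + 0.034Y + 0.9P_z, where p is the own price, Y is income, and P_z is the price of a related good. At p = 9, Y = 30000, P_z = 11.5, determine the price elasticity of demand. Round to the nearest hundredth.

First evaluate Q_d: 38 − 0.486(9)² + 0.034(30000) + 0.9(11.5) = 38 − 39.366 + 1020 + 10.35 = 1028.984.
∂Q_d/∂p = −2·0.486·p = -8.748, so E_p = -8.748·(9/1028.984) ≈ -0.08.
|E_p| < 1: demand is inelastic.

-0.08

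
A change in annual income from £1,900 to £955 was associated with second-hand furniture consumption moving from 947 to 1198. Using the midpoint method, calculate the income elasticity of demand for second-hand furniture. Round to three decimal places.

%ΔQ = (1198 − 947)/[(947+1198)/2] = 251/1072.5 ≈ 0.2340.
%ΔY = (955 − 1,900)/[(1,900+955)/2] = -945/1427.5 ≈ -0.6620.
E_I = %ΔQ/%ΔY ≈ -0.354.
E_I < 0: inferior good.

-0.354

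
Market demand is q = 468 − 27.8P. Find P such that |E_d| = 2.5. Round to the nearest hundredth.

12.02

Set −bP/(a − bP) = −2.5 ⇒ bP = 2.5(a − bP) ⇒ bP(1+2.5) = 2.5·a.
P = 2.5·468/(27.8·3.5) ≈ 12.02.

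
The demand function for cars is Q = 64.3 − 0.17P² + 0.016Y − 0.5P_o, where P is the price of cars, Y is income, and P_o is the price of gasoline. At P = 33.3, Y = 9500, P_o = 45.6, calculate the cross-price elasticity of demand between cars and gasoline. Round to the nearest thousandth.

At the given point, Q = 64.3 − 0.17(33.3)² + 0.016(9500) − 0.5(45.6) = 64.3 − 188.5113 + 152 − 22.8 = 4.9887.
∂Q/∂P_o = −0.5, so E_xy = -0.5·(45.6/4.9887) ≈ -4.570.
E_xy < 0: the goods are complements.

-4.570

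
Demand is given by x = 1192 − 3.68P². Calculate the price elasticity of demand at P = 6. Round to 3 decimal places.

-0.250

At P = 6, x = 1059.52.
dx/dP = −2·3.68·P = −44.16.
Point elasticity E = (dx/dP)·(P/x) = -44.16 × 6/1059.52 ≈ -0.250.
|E| < 1, so demand is inelastic at this price.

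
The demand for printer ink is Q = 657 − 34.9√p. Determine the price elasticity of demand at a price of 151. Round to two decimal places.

-0.94

At p = 151, Q = 228.1416.
dQ/dp = −34.9/(2√p) = −34.9/(2·12.2882).
Point elasticity E = (dQ/dp)·(p/Q) = -1.4201 × 151/228.1416 ≈ -0.94.
|E| < 1, so demand is inelastic at this price.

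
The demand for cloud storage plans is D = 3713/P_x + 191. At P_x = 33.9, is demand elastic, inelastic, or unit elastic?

inelastic

At P_x = 33.9, D = 300.528.
dD/dP_x = −3713/P_x² = −3.2309.
Point elasticity E = (dD/dP_x)·(P_x/D) = -3.2309 × 33.9/300.528 ≈ -0.364.
|E| ≈ 0.364 < 1, so demand is inelastic.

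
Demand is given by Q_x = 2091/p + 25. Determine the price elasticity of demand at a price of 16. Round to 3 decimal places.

-0.839

At p = 16, Q_x = 155.6875.
dQ_x/dp = −2091/p² = −8.168.
Point elasticity E = (dQ_x/dp)·(p/Q_x) = -8.168 × 16/155.6875 ≈ -0.839.
|E| < 1, so demand is inelastic at this price.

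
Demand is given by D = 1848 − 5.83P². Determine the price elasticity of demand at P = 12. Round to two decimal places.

At P = 12, D = 1008.48.
dD/dP = −2·5.83·P = −139.92.
Point elasticity E = (dD/dP)·(P/D) = -139.92 × 12/1008.48 ≈ -1.66.
|E| > 1, so demand is elastic at this price.

-1.66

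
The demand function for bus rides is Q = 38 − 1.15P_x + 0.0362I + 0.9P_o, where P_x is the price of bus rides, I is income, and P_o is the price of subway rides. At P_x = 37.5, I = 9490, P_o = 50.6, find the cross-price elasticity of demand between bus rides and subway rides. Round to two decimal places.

Substituting, Q = 38 − 1.15(37.5) + 0.0362(9490) + 0.9(50.6) = 38 − 43.125 + 343.538 + 45.54 = 383.953.
∂Q/∂P_o = +0.9, so E_xy = 0.9·(50.6/383.953) ≈ 0.12.
E_xy > 0: the goods are substitutes.

0.12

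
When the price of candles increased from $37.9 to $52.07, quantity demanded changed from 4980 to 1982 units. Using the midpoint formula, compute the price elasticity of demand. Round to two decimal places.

%Δq = (1982 − 4980)/[(4980 + 1982)/2] = -2998/3481 ≈ -0.8612.
%Δp = (52.07 − 37.9)/[(37.9 + 52.07)/2] = 14.17/44.985 ≈ 0.3150.
Arc elasticity E = %Δq/%Δp ≈ -0.8612/0.3150 ≈ -2.73.
|E| > 1: demand is elastic over this range.

-2.73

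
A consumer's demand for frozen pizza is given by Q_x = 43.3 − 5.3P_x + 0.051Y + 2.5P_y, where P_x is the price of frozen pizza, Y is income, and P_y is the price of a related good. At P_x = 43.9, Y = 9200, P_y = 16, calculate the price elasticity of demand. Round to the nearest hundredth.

First evaluate Q_x: 43.3 − 5.3(43.9) + 0.051(9200) + 2.5(16) = 43.3 − 232.67 + 469.2 + 40 = 319.83.
∂Q_x/∂P_x = −5.3, so E_p = (−5.3)·(43.9/319.83) ≈ -0.73.
|E_p| < 1: demand is inelastic.

-0.73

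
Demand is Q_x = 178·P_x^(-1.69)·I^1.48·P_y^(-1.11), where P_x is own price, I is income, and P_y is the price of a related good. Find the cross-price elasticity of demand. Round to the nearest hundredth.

-1.11

For a Cobb–Douglas (constant-elasticity) form Q_x = A·P_y^α·…, the elasticity with respect to P_y equals the exponent α at every point.
Here the exponent on P_y is -1.11, so the cross-price elasticity of demand is -1.11.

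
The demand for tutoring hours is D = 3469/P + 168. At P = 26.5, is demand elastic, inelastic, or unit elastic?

inelastic

At P = 26.5, D = 298.9057.
dD/dP = −3469/P² = −4.9398.
Point elasticity E = (dD/dP)·(P/D) = -4.9398 × 26.5/298.9057 ≈ -0.438.
|E| ≈ 0.438 < 1, so demand is inelastic.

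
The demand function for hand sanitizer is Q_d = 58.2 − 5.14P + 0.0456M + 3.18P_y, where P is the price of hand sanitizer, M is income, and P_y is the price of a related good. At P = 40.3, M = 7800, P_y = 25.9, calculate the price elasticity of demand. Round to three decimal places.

Evaluating quantity at (P, M, P_y) gives Q_d = 58.2 − 5.14(40.3) + 0.0456(7800) + 3.18(25.9) = 58.2 − 207.142 + 355.68 + 82.362 = 289.1.
∂Q_d/∂P = −5.14, so E_p = (−5.14)·(40.3/289.1) ≈ -0.717.
|E_p| < 1: demand is inelastic.

-0.717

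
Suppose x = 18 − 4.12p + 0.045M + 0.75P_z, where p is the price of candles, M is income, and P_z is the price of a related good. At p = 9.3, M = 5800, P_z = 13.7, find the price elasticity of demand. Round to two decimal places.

-0.15

Substituting, x = 18 − 4.12(9.3) + 0.045(5800) + 0.75(13.7) = 18 − 38.316 + 261 + 10.275 = 250.959.
∂x/∂p = −4.12, so E_p = (−4.12)·(9.3/250.959) ≈ -0.15.
|E_p| < 1: demand is inelastic.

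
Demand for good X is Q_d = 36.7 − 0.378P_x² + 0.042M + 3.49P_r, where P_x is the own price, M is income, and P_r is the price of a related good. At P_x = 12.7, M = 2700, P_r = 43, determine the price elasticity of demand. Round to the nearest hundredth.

Evaluating quantity at (P_x, M, P_r) gives Q_d = 36.7 − 0.378(12.7)² + 0.042(2700) + 3.49(43) = 36.7 − 60.9676 + 113.4 + 150.07 = 239.2024.
∂Q_d/∂P_x = −2·0.378·P_x = -9.6012, so E_p = -9.6012·(12.7/239.2024) ≈ -0.51.
|E_p| < 1: demand is inelastic.

-0.51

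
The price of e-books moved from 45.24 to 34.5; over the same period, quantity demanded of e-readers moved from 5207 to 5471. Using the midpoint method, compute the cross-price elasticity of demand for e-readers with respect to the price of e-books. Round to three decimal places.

-0.184

%ΔQ_x = (5471 − 5207)/[(5207+5471)/2] = 264/5339 ≈ 0.0494.
%ΔP_y = (34.5 − 45.24)/[(45.24+34.5)/2] ≈ -0.2694.
E_xy = 0.0494/-0.2694 ≈ -0.184.
E_xy < 0, so e-readers and e-books are complements.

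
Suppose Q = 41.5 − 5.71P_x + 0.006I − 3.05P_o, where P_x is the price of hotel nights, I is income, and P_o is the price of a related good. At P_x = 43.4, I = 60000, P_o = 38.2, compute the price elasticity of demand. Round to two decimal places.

-6.67

First evaluate Q: 41.5 − 5.71(43.4) + 0.006(60000) − 3.05(38.2) = 41.5 − 247.814 + 360 − 116.51 = 37.176.
∂Q/∂P_x = −5.71, so E_p = (−5.71)·(43.4/37.176) ≈ -6.67.
|E_p| > 1: demand is elastic.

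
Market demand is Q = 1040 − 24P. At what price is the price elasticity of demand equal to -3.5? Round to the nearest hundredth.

33.70

Set −bP/(a − bP) = −3.5 ⇒ bP = 3.5(a − bP) ⇒ bP(1+3.5) = 3.5·a.
P = 3.5·1040/(24·4.5) ≈ 33.70.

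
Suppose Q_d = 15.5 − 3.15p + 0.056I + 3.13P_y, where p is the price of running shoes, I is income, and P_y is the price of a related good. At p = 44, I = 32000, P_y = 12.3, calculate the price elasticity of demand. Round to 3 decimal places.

-0.081

First evaluate Q_d: 15.5 − 3.15(44) + 0.056(32000) + 3.13(12.3) = 15.5 − 138.6 + 1792 + 38.499 = 1707.399.
∂Q_d/∂p = −3.15, so E_p = (−3.15)·(44/1707.399) ≈ -0.081.
|E_p| < 1: demand is inelastic.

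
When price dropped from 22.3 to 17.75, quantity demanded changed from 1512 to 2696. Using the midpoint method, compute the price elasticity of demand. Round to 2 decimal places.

%ΔQ = (2696 − 1512)/[(1512 + 2696)/2] = 1184/2104 ≈ 0.5627.
%Δp = (17.75 − 22.3)/[(22.3 + 17.75)/2] = -4.55/20.025 ≈ -0.2272.
Arc elasticity E = %ΔQ/%Δp ≈ 0.5627/-0.2272 ≈ -2.48.
|E| > 1: demand is elastic over this range.

-2.48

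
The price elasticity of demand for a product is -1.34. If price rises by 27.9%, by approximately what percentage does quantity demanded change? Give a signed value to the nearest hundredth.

-37.39

%ΔQ ≈ E × %ΔP = (-1.34) × (27.9%) ≈ -37.39%.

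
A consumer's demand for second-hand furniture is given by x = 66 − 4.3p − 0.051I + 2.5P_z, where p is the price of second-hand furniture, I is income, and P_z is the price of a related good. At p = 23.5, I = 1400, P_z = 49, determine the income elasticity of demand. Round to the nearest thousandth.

First evaluate x: 66 − 4.3(23.5) − 0.051(1400) + 2.5(49) = 66 − 101.05 − 71.4 + 122.5 = 16.05.
∂x/∂I = −0.051, so E_I = -0.051·(1400/16.05) ≈ -4.449.
E_I < 0: inferior good.

-4.449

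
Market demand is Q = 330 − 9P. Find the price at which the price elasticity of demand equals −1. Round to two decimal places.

For linear demand Q = a − bP, E = −bP/(a − bP). |E| = 1 ⇒ bP = a − bP ⇒ P = a/(2b).
P = 330/(2·9) ≈ 18.33.

18.33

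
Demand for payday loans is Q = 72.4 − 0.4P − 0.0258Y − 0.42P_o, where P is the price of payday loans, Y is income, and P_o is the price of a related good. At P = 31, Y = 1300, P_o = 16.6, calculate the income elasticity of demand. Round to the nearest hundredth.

Evaluating quantity at (P, Y, P_o) gives Q = 72.4 − 0.4(31) − 0.0258(1300) − 0.42(16.6) = 72.4 − 12.4 − 33.54 − 6.972 = 19.488.
∂Q/∂Y = −0.0258, so E_I = -0.0258·(1300/19.488) ≈ -1.72.
E_I < 0: inferior good.

-1.72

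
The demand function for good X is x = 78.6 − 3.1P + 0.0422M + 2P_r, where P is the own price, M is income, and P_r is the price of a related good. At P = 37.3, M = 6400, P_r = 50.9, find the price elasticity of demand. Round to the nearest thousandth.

x = 78.6 − 3.1(37.3) + 0.0422(6400) + 2(50.9) = 78.6 − 115.63 + 270.08 + 101.8 = 334.85.
∂x/∂P = −3.1, so E_p = (−3.1)·(37.3/334.85) ≈ -0.345.
|E_p| < 1: demand is inelastic.

-0.345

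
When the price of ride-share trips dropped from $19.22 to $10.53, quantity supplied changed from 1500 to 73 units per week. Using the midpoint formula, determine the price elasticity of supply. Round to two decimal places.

%Δq = (73 − 1500)/[(1500 + 73)/2] = -1427/786.5 ≈ -1.8144.
%ΔP = (10.53 − 19.22)/[(19.22 + 10.53)/2] = -8.69/14.875 ≈ -0.5842.
Arc elasticity E = %Δq/%ΔP ≈ -1.8144/-0.5842 ≈ 3.11.
|E| > 1: supply is elastic over this range.

3.11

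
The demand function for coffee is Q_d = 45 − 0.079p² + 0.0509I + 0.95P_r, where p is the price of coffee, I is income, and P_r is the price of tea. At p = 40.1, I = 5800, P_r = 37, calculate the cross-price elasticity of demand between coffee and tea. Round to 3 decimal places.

Q_d = 45 − 0.079(40.1)² + 0.0509(5800) + 0.95(37) = 45 − 127.0328 + 295.22 + 35.15 = 248.3372.
∂Q_d/∂P_r = +0.95, so E_xy = 0.95·(37/248.3372) ≈ 0.142.
E_xy > 0: the goods are substitutes.

0.142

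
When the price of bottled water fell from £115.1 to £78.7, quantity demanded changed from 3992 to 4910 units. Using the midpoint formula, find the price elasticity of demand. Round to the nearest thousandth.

%ΔQ = (4910 − 3992)/[(3992 + 4910)/2] = 918/4451 ≈ 0.2062.
%Δp = (78.7 − 115.1)/[(115.1 + 78.7)/2] = -36.4/96.9 ≈ -0.3756.
Arc elasticity E = %ΔQ/%Δp ≈ 0.2062/-0.3756 ≈ -0.549.
|E| < 1: demand is inelastic over this range.

-0.549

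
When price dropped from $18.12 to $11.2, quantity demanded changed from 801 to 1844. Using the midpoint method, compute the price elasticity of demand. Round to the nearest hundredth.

%ΔQ = (1844 − 801)/[(801 + 1844)/2] = 1043/1322.5 ≈ 0.7887.
%Δp = (11.2 − 18.12)/[(18.12 + 11.2)/2] = -6.92/14.66 ≈ -0.4720.
Arc elasticity E = %ΔQ/%Δp ≈ 0.7887/-0.4720 ≈ -1.67.
|E| > 1: demand is elastic over this range.

-1.67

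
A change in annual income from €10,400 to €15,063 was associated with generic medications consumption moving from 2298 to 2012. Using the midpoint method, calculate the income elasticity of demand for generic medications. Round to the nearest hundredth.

-0.36

%ΔQ = (2012 − 2298)/[(2298+2012)/2] = -286/2155 ≈ -0.1327.
%ΔM = (15,063 − 10,400)/[(10,400+15,063)/2] = 4663/12731.5 ≈ 0.3663.
E_I = %ΔQ/%ΔM ≈ -0.36.
E_I < 0: inferior good.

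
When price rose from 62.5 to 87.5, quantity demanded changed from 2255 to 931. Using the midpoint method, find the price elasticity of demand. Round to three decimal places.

%Δq = (931 − 2255)/[(2255 + 931)/2] = -1324/1593 ≈ -0.8311.
%Δp = (87.5 − 62.5)/[(62.5 + 87.5)/2] = 25/75 ≈ 0.3333.
Arc elasticity E = %Δq/%Δp ≈ -0.8311/0.3333 ≈ -2.493.
|E| > 1: demand is elastic over this range.

-2.493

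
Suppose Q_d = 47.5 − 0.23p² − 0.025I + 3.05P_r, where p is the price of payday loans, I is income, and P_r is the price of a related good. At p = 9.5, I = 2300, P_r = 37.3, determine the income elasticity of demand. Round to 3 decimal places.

-0.693

First evaluate Q_d: 47.5 − 0.23(9.5)² − 0.025(2300) + 3.05(37.3) = 47.5 − 20.7575 − 57.5 + 113.765 = 83.0075.
∂Q_d/∂I = −0.025, so E_I = -0.025·(2300/83.0075) ≈ -0.693.
E_I < 0: inferior good.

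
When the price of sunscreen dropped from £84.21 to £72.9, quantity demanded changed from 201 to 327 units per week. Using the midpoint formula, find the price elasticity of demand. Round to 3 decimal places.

%ΔQ = (327 − 201)/[(201 + 327)/2] = 126/264 ≈ 0.4773.
%ΔP = (72.9 − 84.21)/[(84.21 + 72.9)/2] = -11.31/78.555 ≈ -0.1440.
Arc elasticity E = %ΔQ/%ΔP ≈ 0.4773/-0.1440 ≈ -3.315.
|E| > 1: demand is elastic over this range.

-3.315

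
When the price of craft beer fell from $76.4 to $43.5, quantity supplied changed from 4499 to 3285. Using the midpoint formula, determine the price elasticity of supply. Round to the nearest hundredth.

%ΔQ = (3285 − 4499)/[(4499 + 3285)/2] = -1214/3892 ≈ -0.3119.
%Δp = (43.5 − 76.4)/[(76.4 + 43.5)/2] = -32.9/59.95 ≈ -0.5488.
Arc elasticity E = %ΔQ/%Δp ≈ -0.3119/-0.5488 ≈ 0.57.
|E| < 1: supply is inelastic over this range.

0.57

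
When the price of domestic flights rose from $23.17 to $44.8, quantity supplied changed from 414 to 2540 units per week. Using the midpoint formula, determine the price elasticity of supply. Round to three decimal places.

2.262

%ΔQ = (2540 − 414)/[(414 + 2540)/2] = 2126/1477 ≈ 1.4394.
%ΔP = (44.8 − 23.17)/[(23.17 + 44.8)/2] = 21.63/33.985 ≈ 0.6365.
Arc elasticity E = %ΔQ/%ΔP ≈ 1.4394/0.6365 ≈ 2.262.
|E| > 1: supply is elastic over this range.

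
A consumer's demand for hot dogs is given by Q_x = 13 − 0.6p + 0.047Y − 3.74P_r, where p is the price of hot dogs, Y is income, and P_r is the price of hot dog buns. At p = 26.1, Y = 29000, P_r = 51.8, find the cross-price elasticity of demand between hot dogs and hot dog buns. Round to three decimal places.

-0.166

Q_x = 13 − 0.6(26.1) + 0.047(29000) − 3.74(51.8) = 13 − 15.66 + 1363 − 193.732 = 1166.608.
∂Q_x/∂P_r = −3.74, so E_xy = -3.74·(51.8/1166.608) ≈ -0.166.
E_xy < 0: the goods are complements.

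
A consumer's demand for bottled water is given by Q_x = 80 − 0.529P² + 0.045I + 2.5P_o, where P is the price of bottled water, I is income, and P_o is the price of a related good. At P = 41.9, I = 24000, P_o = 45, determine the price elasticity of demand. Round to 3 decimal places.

-5.403

Evaluating quantity at (P, I, P_o) gives Q_x = 80 − 0.529(41.9)² + 0.045(24000) + 2.5(45) = 80 − 928.7177 + 1080 + 112.5 = 343.7823.
∂Q_x/∂P = −2·0.529·P = -44.3302, so E_p = -44.3302·(41.9/343.7823) ≈ -5.403.
|E_p| > 1: demand is elastic.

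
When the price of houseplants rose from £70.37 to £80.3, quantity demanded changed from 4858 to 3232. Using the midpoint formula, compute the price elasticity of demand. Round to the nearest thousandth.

-3.050

%Δq = (3232 − 4858)/[(4858 + 3232)/2] = -1626/4045 ≈ -0.4020.
%ΔP = (80.3 − 70.37)/[(70.37 + 80.3)/2] = 9.93/75.335 ≈ 0.1318.
Arc elasticity E = %Δq/%ΔP ≈ -0.4020/0.1318 ≈ -3.050.
|E| > 1: demand is elastic over this range.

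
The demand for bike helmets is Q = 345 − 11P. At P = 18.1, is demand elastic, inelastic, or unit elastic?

At P = 18.1, Q = 145.9.
dQ/dP = −11.
Point elasticity E = (dQ/dP)·(P/Q) = -11 × 18.1/145.9 ≈ -1.365.
|E| ≈ 1.365 > 1, so demand is elastic.

elastic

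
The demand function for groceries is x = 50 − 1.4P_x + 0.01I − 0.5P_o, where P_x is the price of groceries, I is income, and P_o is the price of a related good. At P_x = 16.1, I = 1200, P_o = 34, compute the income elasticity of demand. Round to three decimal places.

First evaluate x: 50 − 1.4(16.1) + 0.01(1200) − 0.5(34) = 50 − 22.54 + 12 − 17 = 22.46.
∂x/∂I = +0.01, so E_I = 0.01·(1200/22.46) ≈ 0.534.
E_I ∈ (0,1): normal good (necessity).

0.534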